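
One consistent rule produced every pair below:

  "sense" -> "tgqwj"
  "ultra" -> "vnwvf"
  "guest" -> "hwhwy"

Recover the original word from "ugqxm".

tenth

Letter i (0-indexed) is shifted by i+1, so successive shifts are 1, 2, 3, ….
Reversing it on ugqxm: u−1=t, g−2=e, q−3=n, x−4=t, m−5=h.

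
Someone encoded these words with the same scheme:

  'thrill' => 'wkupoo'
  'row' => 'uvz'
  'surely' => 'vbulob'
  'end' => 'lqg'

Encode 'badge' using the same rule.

Two shifts are in play — +7 for a/e/i/o/u, +3 for every other letter.
On badge: b(cons)+3=e, a(vowel)+7=h, d(cons)+3=g, g(cons)+3=j, e(vowel)+7=l.

ehgjl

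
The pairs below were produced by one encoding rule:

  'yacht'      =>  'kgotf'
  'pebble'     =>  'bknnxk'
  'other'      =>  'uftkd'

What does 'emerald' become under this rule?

kykdgxp

Vowels shift forward by 6 and consonants shift forward by 12.
For emerald: e(vowel)+6=k, m(cons)+12=y, e(vowel)+6=k, r(cons)+12=d, a(vowel)+6=g, l(cons)+12=x, d(cons)+12=p.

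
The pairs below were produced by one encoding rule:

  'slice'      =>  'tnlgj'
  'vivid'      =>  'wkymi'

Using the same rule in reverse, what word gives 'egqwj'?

In slice: s→t is +1, l→n is +2, i→l is +3, c→g is +4 — the shift increases by 1 each position. The shift increases by 1 at each position, starting from +1: 1, 2, 3, ….
Reversing it on egqwj: e−1=d, g−2=e, q−3=n, w−4=s, j−5=e.

dense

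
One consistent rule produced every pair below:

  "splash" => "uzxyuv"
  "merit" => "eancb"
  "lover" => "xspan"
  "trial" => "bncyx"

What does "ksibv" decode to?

youth

Treating letters as 0–25, the rule is x ↦ 7x + 24 (mod 26).
Decoding ksibv: k(10)→15·(10−24)≡24=y; s(18)→15·(18−24)≡14=o; i(8)→15·(8−24)≡20=u; b(1)→15·(1−24)≡19=t; v(21)→15·(21−24)≡7=h (all mod 26).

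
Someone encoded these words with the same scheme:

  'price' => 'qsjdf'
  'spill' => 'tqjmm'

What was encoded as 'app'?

zoo

This is a Caesar cipher with shift 1.
Decoding app: a−1=z, p−1=o, p−1=o.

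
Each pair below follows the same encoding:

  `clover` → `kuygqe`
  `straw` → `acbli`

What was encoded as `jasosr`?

The shift increases by 1 at each position, starting from +8: 8, 9, 10, ….
Reversing it on jasosr: j−8=b, a−9=r, s−10=i, o−11=d, s−12=g, r−13=e.

bridge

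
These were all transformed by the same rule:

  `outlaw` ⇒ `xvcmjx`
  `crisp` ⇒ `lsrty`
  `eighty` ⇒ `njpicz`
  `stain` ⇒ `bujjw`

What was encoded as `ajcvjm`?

ritual

Shifts by position in outlaw: pos 0: o→x (+9), pos 1: u→v (+1), pos 2: t→c (+9), pos 3: l→m (+1) — repeating every 2. It's a Vigenère-style cipher with numeric key [9,1]: position i shifts by key[i mod 2].
Reversing it on ajcvjm: a−9=r, j−1=i, c−9=t, v−1=u, j−9=a, m−1=l.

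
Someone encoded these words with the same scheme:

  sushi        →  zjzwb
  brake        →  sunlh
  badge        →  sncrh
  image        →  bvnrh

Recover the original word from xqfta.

clown

This is an affine cipher: with a=0,…,z=25, each position x becomes (5x+13) mod 26.
Decoding xqfta: x(23)→21·(23−13)≡2=c; q(16)→21·(16−13)≡11=l; f(5)→21·(5−13)≡14=o; t(19)→21·(19−13)≡22=w; a(0)→21·(0−13)≡13=n (all mod 26).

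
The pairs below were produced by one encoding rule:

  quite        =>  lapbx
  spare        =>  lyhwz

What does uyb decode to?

urn

The output letters match the input read backwards, each shifted +7: quite reversed is etiuq. Read the word backwards and shift each letter +7.
Reversing it on uyb: shift back: u−7=n, y−7=r, b−7=u → nru; then reverse → urn.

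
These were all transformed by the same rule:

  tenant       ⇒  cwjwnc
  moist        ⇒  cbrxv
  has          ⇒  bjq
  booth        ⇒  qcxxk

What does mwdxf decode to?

wound

The output letters match the input read backwards, each shifted +9: tenant reversed is tnanet. Two steps: reverse the string, then apply a Caesar shift of +9.
Undoing it on mwdxf: shift back: m−9=d, w−9=n, d−9=u, x−9=o, f−9=w → dnuow; then reverse → wound.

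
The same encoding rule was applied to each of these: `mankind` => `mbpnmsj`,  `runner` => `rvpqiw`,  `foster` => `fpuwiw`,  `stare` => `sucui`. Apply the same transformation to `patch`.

Each letter shifts forward by its position index (0, 1, 2, …) — the shift grows by one for each successive letter.
For patch: p+0=p, a+1=b, t+2=v, c+3=f, h+4=l.

pbvfl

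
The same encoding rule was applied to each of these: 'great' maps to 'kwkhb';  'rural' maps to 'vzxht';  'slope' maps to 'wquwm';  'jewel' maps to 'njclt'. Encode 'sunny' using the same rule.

wztug

The shift increases by 1 at each position, starting from +4: 4, 5, 6, ….
Applying it to sunny: s+4=w, u+5=z, n+6=t, n+7=u, y+8=g.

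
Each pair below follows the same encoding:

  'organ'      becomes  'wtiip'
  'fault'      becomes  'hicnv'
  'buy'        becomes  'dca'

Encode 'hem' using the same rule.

The shift depends on letter class: consonant r→t is +2, but vowel o→w is +8. The rule splits by letter class: vowels +8, consonants +2.
On hem: h(cons)+2=j, e(vowel)+8=m, m(cons)+2=o.

jmo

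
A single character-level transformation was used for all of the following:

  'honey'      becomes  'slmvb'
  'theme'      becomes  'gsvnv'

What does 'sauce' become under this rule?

Each letter is replaced by its mirror in the alphabet: a↔z, b↔y, c↔x, and so on (the Atbash cipher).
Applying it to sauce: s↔h, a↔z, u↔f, c↔x, e↔v.

hzfxv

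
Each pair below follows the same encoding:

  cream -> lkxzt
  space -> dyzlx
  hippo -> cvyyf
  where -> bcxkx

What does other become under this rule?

Each letter's alphabet position (a=0..z=25) is mapped through 19·x+25 mod 26 — an affine cipher.
For other: o(14)→19·14+25≡5=f; t(19)→19·19+25≡22=w; h(7)→19·7+25≡2=c; e(4)→19·4+25≡23=x; r(17)→19·17+25≡10=k (all mod 26).

fwcxk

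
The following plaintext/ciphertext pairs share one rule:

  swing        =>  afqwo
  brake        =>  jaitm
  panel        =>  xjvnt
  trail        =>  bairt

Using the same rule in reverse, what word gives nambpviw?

freshman

Shifts by position in swing: pos 0: s→a (+8), pos 1: w→f (+9), pos 2: i→q (+8), pos 3: n→w (+9) — repeating every 2. A repeating key of period 2 is used — shifts +8, +9 over and over.
Undoing it on nambpviw: n−8=f, a−9=r, m−8=e, b−9=s, p−8=h, v−9=m, i−8=a, w−9=n.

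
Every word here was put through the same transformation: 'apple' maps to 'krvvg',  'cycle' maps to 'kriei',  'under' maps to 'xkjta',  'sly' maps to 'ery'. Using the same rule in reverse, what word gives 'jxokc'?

The output letters match the input read backwards, each shifted +6: apple reversed is elppa. Two steps: reverse the string, then apply a Caesar shift of +6.
Decoding jxokc: shift back: j−6=d, x−6=r, o−6=i, k−6=e, c−6=w → driew; then reverse → weird.

weird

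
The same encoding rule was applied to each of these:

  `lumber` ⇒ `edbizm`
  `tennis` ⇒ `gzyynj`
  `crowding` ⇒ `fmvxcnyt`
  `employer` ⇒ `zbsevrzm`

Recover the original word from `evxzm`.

lower

l(11)→e(4) and u(20)→d(3) fit y≡23x+11 (mod 26); the inverse of 23 mod 26 is 17. Each letter's alphabet position (a=0..z=25) is mapped through 23·x+11 mod 26 — an affine cipher.
Undoing it on evxzm: e(4)→17·(4−11)≡11=l; v(21)→17·(21−11)≡14=o; x(23)→17·(23−11)≡22=w; z(25)→17·(25−11)≡4=e; m(12)→17·(12−11)≡17=r (all mod 26).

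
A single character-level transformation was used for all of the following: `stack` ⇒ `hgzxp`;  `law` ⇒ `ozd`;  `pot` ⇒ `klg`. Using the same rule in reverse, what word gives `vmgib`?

entry

Each pair mirrors across the alphabet (s↔h, t↔g, a↔z): positions sum to 25. Each letter is replaced by its mirror in the alphabet: a↔z, b↔y, c↔x, and so on (the Atbash cipher).
Decoding vmgib: v↔e, m↔n, g↔t, i↔r, b↔y.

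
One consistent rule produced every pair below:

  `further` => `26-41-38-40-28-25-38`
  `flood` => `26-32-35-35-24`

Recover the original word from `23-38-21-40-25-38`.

crater

f is letter #6 and maps to 26: an offset of 20. Each letter is replaced by its alphabet position (a=1..z=26) + 20.
Reversing it on 23-38-21-40-25-38: 23→(23−20)÷1=3=c, 38→(38−20)÷1=18=r, 21→(21−20)÷1=1=a, 40→(40−20)÷1=20=t, 25→(25−20)÷1=5=e, 38→(38−20)÷1=18=r.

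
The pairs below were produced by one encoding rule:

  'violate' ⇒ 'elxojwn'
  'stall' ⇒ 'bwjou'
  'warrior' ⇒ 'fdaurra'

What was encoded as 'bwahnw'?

It's a Vigenère-style cipher with numeric key [9,3]: position i shifts by key[i mod 2].
Reversing it on bwahnw: b−9=s, w−3=t, a−9=r, h−3=e, n−9=e, w−3=t.

street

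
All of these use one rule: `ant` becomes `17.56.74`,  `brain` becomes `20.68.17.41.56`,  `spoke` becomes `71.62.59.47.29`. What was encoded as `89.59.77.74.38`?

youth

a(#1)→17 and n(#14)→56: differences scale by 3, so n = 3·pos + 14. With a=1..z=26, the number is 3·pos + 14.
Undoing it on 89.59.77.74.38: 89→(89−14)÷3=25=y, 59→(59−14)÷3=15=o, 77→(77−14)÷3=21=u, 74→(74−14)÷3=20=t, 38→(38−14)÷3=8=h.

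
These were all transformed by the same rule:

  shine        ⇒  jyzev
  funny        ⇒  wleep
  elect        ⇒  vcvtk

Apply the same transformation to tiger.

kzxvi

Compare letters: s→j is +17, h→y is +17, i→z is +17 — a constant shift. This is a Caesar cipher with shift 17.
For tiger: t+17=k, i+17=z, g+17=x, e+17=v, r+17=i.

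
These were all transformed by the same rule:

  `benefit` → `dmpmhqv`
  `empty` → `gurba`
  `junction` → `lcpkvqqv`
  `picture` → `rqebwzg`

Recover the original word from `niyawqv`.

Shifts by position in benefit: pos 0: b→d (+2), pos 1: e→m (+8), pos 2: n→p (+2), pos 3: e→m (+8) — repeating every 2. It's a Vigenère-style cipher with numeric key [2,8]: position i shifts by key[i mod 2].
Decoding niyawqv: n−2=l, i−8=a, y−2=w, a−8=s, w−2=u, q−8=i, v−2=t.

lawsuit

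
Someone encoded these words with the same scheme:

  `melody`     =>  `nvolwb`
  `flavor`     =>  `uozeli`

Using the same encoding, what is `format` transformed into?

This is the alphabet-reversal cipher (Atbash): a becomes z, b becomes y, etc.
Applying it to format: f↔u, o↔l, r↔i, m↔n, a↔z, t↔g.

ulinzg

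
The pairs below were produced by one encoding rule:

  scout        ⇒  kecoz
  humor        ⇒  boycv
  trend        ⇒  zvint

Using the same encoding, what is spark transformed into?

s(18)→k(10) and c(2)→e(4) fit y≡15x+0 (mod 26); the inverse of 15 mod 26 is 7. Treating letters as 0–25, the rule is x ↦ 15x + 0 (mod 26).
On spark: s(18)→15·18+0≡10=k; p(15)→15·15+0≡17=r; a(0)→15·0+0≡0=a; r(17)→15·17+0≡21=v; k(10)→15·10+0≡20=u (all mod 26).

kravu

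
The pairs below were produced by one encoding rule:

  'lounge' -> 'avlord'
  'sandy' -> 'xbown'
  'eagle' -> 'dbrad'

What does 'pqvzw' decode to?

Treating letters as 0–25, the rule is x ↦ 7x + 1 (mod 26).
Decoding pqvzw: p(15)→15·(15−1)≡2=c; q(16)→15·(16−1)≡17=r; v(21)→15·(21−1)≡14=o; z(25)→15·(25−1)≡22=w; w(22)→15·(22−1)≡3=d (all mod 26).

crowd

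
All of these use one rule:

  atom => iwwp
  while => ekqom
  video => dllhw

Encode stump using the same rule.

A repeating key of period 2 is used — shifts +8, +3 over and over.
On stump: s+8=a, t+3=w, u+8=c, m+3=p, p+8=x.

awcpx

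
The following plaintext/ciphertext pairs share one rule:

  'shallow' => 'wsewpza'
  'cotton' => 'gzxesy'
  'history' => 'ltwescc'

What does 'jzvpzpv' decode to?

forever

Shifts by position in shallow: pos 0: s→w (+4), pos 1: h→s (+11), pos 2: a→e (+4), pos 3: l→w (+11) — repeating every 2. It's a Vigenère-style cipher with numeric key [4,11]: position i shifts by key[i mod 2].
Reversing it on jzvpzpv: j−4=f, z−11=o, v−4=r, p−11=e, z−4=v, p−11=e, v−4=r.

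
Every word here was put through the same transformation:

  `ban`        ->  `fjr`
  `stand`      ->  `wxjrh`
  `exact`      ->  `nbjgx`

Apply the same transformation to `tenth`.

xnrxl

The shift depends on letter class: consonant b→f is +4, but vowel a→j is +9. Vowels shift forward by 9 and consonants shift forward by 4.
For tenth: t(cons)+4=x, e(vowel)+9=n, n(cons)+4=r, t(cons)+4=x, h(cons)+4=l.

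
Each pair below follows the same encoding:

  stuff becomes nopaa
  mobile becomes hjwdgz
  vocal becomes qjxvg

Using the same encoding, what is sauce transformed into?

nvpxz

Compare letters: s→n is +21, t→o is +21, u→p is +21 — a constant shift. Every letter moves 21 places later in the alphabet, wrapping around z→a.
Applying it to sauce: s+21=n, a+21=v, u+21=p, c+21=x, e+21=z.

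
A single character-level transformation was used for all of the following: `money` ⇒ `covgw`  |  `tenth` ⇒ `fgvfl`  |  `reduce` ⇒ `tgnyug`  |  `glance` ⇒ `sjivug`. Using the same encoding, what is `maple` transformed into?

cihjg

Treating letters as 0–25, the rule is x ↦ 19x + 8 (mod 26).
On maple: m(12)→19·12+8≡2=c; a(0)→19·0+8≡8=i; p(15)→19·15+8≡7=h; l(11)→19·11+8≡9=j; e(4)→19·4+8≡6=g (all mod 26).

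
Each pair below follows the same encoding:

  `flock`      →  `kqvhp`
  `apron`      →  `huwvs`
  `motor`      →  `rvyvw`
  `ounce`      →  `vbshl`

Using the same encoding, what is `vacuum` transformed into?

The shift depends on letter class: consonant f→k is +5, but vowel o→v is +7. Vowels shift forward by 7 and consonants shift forward by 5.
Applying it to vacuum: v(cons)+5=a, a(vowel)+7=h, c(cons)+5=h, u(vowel)+7=b, u(vowel)+7=b, m(cons)+5=r.

ahhbbr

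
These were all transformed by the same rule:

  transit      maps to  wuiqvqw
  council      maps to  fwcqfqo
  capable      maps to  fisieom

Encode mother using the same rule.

The shift depends on letter class: consonant t→w is +3, but vowel a→i is +8. Vowels shift forward by 8 and consonants shift forward by 3.
On mother: m(cons)+3=p, o(vowel)+8=w, t(cons)+3=w, h(cons)+3=k, e(vowel)+8=m, r(cons)+3=u.

pwwkmu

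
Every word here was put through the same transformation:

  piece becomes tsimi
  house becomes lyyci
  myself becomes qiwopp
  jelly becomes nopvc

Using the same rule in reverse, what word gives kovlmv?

gerbil

It's a Vigenère-style cipher with numeric key [4,10]: position i shifts by key[i mod 2].
Decoding kovlmv: k−4=g, o−10=e, v−4=r, l−10=b, m−4=i, v−10=l.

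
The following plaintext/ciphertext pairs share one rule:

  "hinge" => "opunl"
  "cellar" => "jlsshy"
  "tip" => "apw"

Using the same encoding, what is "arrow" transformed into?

hyyvd

Compare letters: h→o is +7, i→p is +7, n→u is +7 — a constant shift. Each letter is shifted forward by 7 in the alphabet (a Caesar shift of +7).
Applying it to arrow: a+7=h, r+7=y, r+7=y, o+7=v, w+7=d.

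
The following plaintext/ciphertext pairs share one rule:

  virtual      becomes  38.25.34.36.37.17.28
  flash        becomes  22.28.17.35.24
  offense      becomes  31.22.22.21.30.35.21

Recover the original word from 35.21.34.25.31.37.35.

v is letter #22 and maps to 38: an offset of 16. The number is (letter's place in the alphabet, a=1) + 16.
Reversing it on 35.21.34.25.31.37.35: 35→(35−16)÷1=19=s, 21→(21−16)÷1=5=e, 34→(34−16)÷1=18=r, 25→(25−16)÷1=9=i, 31→(31−16)÷1=15=o, 37→(37−16)÷1=21=u, 35→(35−16)÷1=19=s.

serious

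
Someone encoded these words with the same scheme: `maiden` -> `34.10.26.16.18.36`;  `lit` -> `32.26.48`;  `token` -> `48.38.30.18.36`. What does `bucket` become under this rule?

Each letter becomes 2×(its alphabet position, a=1..z=26) + 8.
On bucket: b=2→12, u=21→50, c=3→14, k=11→30, e=5→18, t=20→48.

12.50.14.30.18.48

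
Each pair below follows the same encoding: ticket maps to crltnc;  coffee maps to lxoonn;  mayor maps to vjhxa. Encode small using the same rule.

bvjuu

Compare letters: t→c is +9, i→r is +9, c→l is +9 — a constant shift. Every letter moves 9 places later in the alphabet, wrapping around z→a.
On small: s+9=b, m+9=v, a+9=j, l+9=u, l+9=u.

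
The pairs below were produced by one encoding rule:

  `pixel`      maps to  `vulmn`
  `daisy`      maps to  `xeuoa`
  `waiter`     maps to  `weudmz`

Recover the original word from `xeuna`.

This is an affine cipher: with a=0,…,z=25, each position x becomes (15x+4) mod 26.
Reversing it on xeuna: x(23)→7·(23−4)≡3=d; e(4)→7·(4−4)≡0=a; u(20)→7·(20−4)≡8=i; n(13)→7·(13−4)≡11=l; a(0)→7·(0−4)≡24=y (all mod 26).

daily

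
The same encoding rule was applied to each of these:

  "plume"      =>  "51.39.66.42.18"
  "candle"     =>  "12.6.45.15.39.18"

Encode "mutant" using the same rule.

p(#16)→51 and l(#12)→39: differences scale by 3, so n = 3·pos + 3. The formula is n = 3×(alphabet index, a=1) + 3.
On mutant: m=13→42, u=21→66, t=20→63, a=1→6, n=14→45, t=20→63.

42.66.63.6.45.63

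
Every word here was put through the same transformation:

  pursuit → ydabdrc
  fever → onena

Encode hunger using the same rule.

qdwpna

Compare letters: p→y is +9, u→d is +9, r→a is +9 — a constant shift. This is a Caesar cipher with shift 9.
On hunger: h+9=q, u+9=d, n+9=w, g+9=p, e+9=n, r+9=a.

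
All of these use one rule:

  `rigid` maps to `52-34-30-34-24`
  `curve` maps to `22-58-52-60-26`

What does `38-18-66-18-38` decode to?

r(#18)→52 and i(#9)→34: differences scale by 2, so n = 2·pos + 16. With a=1..z=26, the number is 2·pos + 16.
Reversing it on 38-18-66-18-38: 38→(38−16)÷2=11=k, 18→(18−16)÷2=1=a, 66→(66−16)÷2=25=y, 18→(18−16)÷2=1=a, 38→(38−16)÷2=11=k.

kayak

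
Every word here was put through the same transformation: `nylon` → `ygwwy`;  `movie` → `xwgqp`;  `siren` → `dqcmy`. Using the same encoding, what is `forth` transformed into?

Shifts by position in nylon: pos 0: n→y (+11), pos 1: y→g (+8), pos 2: l→w (+11), pos 3: o→w (+8) — repeating every 2. A repeating key of period 2 is used — shifts +11, +8 over and over.
On forth: f+11=q, o+8=w, r+11=c, t+8=b, h+11=s.

qwcbs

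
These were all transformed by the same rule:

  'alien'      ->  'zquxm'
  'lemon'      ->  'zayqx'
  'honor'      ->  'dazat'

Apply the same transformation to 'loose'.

Two steps: reverse the string, then apply a Caesar shift of +12.
On loose: reverse → esool; then shift: e+12=q, s+12=e, o+12=a, o+12=a, l+12=x.

qeaax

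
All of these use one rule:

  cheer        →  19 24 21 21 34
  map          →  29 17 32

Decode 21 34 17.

Each letter is replaced by its alphabet position (a=1..z=26) + 16.
Undoing it on 21 34 17: 21→(21−16)÷1=5=e, 34→(34−16)÷1=18=r, 17→(17−16)÷1=1=a.

era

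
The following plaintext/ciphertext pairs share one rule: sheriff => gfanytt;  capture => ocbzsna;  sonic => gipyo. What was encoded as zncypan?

trainer

Each letter's alphabet position (a=0..z=25) is mapped through 19·x+2 mod 26 — an affine cipher.
Undoing it on zncypan: z(25)→11·(25−2)≡19=t; n(13)→11·(13−2)≡17=r; c(2)→11·(2−2)≡0=a; y(24)→11·(24−2)≡8=i; p(15)→11·(15−2)≡13=n; a(0)→11·(0−2)≡4=e; n(13)→11·(13−2)≡17=r (all mod 26).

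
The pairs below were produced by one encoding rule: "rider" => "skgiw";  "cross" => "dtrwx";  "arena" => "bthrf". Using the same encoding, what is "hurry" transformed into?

Letter i (0-indexed) is shifted by i+1, so successive shifts are 1, 2, 3, ….
Applying it to hurry: h+1=i, u+2=w, r+3=u, r+4=v, y+5=d.

iwuvd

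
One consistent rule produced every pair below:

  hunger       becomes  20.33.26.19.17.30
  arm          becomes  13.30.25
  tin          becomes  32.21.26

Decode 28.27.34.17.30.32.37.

poverty

h is letter #8 and maps to 20: an offset of 12. The number is (letter's place in the alphabet, a=1) + 12.
Undoing it on 28.27.34.17.30.32.37: 28→(28−12)÷1=16=p, 27→(27−12)÷1=15=o, 34→(34−12)÷1=22=v, 17→(17−12)÷1=5=e, 30→(30−12)÷1=18=r, 32→(32−12)÷1=20=t, 37→(37−12)÷1=25=y.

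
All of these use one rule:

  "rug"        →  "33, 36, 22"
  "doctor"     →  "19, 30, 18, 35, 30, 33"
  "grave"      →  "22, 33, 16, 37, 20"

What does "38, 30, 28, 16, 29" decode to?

woman

r is letter #18 and maps to 33: an offset of 15. Each letter is replaced by its alphabet position (a=1..z=26) + 15.
Decoding 38, 30, 28, 16, 29: 38→(38−15)÷1=23=w, 30→(30−15)÷1=15=o, 28→(28−15)÷1=13=m, 16→(16−15)÷1=1=a, 29→(29−15)÷1=14=n.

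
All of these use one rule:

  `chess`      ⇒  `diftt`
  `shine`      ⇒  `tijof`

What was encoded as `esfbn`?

This is a Caesar cipher with shift 1.
Decoding esfbn: e−1=d, s−1=r, f−1=e, b−1=a, n−1=m.

dream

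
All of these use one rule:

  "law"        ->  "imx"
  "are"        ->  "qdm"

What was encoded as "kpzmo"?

candy

The output letters match the input read backwards, each shifted +12: law reversed is wal. Two steps: reverse the string, then apply a Caesar shift of +12.
Decoding kpzmo: shift back: k−12=y, p−12=d, z−12=n, m−12=a, o−12=c → ydnac; then reverse → candy.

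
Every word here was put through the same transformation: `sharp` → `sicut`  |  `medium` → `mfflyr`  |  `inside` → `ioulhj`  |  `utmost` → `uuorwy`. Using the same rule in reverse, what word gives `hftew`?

herbs

In sharp: s→s is +0, h→i is +1, a→c is +2, r→u is +3 — the shift increases by 1 each position. Each letter shifts forward by its position index (0, 1, 2, …) — the shift grows by one for each successive letter.
Reversing it on hftew: h−0=h, f−1=e, t−2=r, e−3=b, w−4=s.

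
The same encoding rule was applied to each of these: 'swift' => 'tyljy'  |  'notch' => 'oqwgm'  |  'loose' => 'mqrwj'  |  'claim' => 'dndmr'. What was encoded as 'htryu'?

In swift: s→t is +1, w→y is +2, i→l is +3, f→j is +4 — the shift increases by 1 each position. The shift increases by 1 at each position, starting from +1: 1, 2, 3, ….
Reversing it on htryu: h−1=g, t−2=r, r−3=o, y−4=u, u−5=p.

group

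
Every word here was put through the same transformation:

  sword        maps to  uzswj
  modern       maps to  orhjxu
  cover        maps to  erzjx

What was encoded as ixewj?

guard

In sword: s→u is +2, w→z is +3, o→s is +4, r→w is +5 — the shift increases by 1 each position. Each letter shifts forward by (position + 2), i.e. 2, 3, 4, … — the shift grows by one for each successive letter.
Decoding ixewj: i−2=g, x−3=u, e−4=a, w−5=r, j−6=d.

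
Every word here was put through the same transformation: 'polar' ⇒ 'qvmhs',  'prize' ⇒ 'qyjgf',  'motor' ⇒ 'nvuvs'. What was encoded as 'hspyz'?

glory

Shifts by position in polar: pos 0: p→q (+1), pos 1: o→v (+7), pos 2: l→m (+1), pos 3: a→h (+7) — repeating every 2. The shifts repeat in a cycle of length 2: positions 0,1,… shift by +1, +7, then the pattern repeats.
Decoding hspyz: h−1=g, s−7=l, p−1=o, y−7=r, z−1=y.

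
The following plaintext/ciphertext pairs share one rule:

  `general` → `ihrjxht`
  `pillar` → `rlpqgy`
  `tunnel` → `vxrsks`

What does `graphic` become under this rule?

Each letter shifts forward by (position + 2), i.e. 2, 3, 4, … — the shift grows by one for each successive letter.
On graphic: g+2=i, r+3=u, a+4=e, p+5=u, h+6=n, i+7=p, c+8=k.

iueunpk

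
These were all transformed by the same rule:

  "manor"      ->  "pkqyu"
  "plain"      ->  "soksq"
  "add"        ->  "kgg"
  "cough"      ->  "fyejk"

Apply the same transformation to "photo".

skywy

The shift depends on letter class: consonant m→p is +3, but vowel a→k is +10. Two shifts are in play — +10 for a/e/i/o/u, +3 for every other letter.
Applying it to photo: p(cons)+3=s, h(cons)+3=k, o(vowel)+10=y, t(cons)+3=w, o(vowel)+10=y.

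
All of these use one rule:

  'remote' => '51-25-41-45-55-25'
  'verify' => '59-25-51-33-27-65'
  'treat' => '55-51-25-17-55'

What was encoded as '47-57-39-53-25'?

pulse

Each letter becomes 2×(its alphabet position, a=1..z=26) + 15.
Decoding 47-57-39-53-25: 47→(47−15)÷2=16=p, 57→(57−15)÷2=21=u, 39→(39−15)÷2=12=l, 53→(53−15)÷2=19=s, 25→(25−15)÷2=5=e.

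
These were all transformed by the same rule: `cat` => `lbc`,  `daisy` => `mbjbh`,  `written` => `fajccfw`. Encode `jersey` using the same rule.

The shift depends on letter class: consonant c→l is +9, but vowel a→b is +1. Two shifts are in play — +1 for a/e/i/o/u, +9 for every other letter.
For jersey: j(cons)+9=s, e(vowel)+1=f, r(cons)+9=a, s(cons)+9=b, e(vowel)+1=f, y(cons)+9=h.

sfabfh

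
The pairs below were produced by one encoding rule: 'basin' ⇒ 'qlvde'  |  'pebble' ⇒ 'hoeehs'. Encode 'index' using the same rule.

The output letters match the input read backwards, each shifted +3: basin reversed is nisab. The word is reversed, then every letter is shifted forward by 3.
For index: reverse → xedni; then shift: x+3=a, e+3=h, d+3=g, n+3=q, i+3=l.

ahgql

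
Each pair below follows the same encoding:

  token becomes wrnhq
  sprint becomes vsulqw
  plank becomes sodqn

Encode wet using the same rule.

zhw

Compare letters: t→w is +3, o→r is +3, k→n is +3 — a constant shift. Each letter is shifted forward by 3 in the alphabet (a Caesar shift of +3).
For wet: w+3=z, e+3=h, t+3=w.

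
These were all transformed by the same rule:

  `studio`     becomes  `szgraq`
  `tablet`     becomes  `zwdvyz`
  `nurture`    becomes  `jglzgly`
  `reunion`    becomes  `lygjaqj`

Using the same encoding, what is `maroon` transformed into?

cwlqqj

This is an affine cipher: with a=0,…,z=25, each position x becomes (7x+22) mod 26.
Applying it to maroon: m(12)→7·12+22≡2=c; a(0)→7·0+22≡22=w; r(17)→7·17+22≡11=l; o(14)→7·14+22≡16=q; o(14)→7·14+22≡16=q; n(13)→7·13+22≡9=j (all mod 26).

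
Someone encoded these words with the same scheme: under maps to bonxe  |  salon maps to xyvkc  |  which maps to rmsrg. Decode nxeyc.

sound

The output letters match the input read backwards, each shifted +10: under reversed is rednu. The word is reversed, then every letter is shifted forward by 10.
Undoing it on nxeyc: shift back: n−10=d, x−10=n, e−10=u, y−10=o, c−10=s → dnuos; then reverse → sound.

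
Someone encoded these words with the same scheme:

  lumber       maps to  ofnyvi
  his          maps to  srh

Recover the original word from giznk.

tramp

Each pair mirrors across the alphabet (l↔o, u↔f, m↔n): positions sum to 25. Letters are reflected about the middle of the alphabet (position → 25−position): Atbash.
Reversing it on giznk: g↔t, i↔r, z↔a, n↔m, k↔p.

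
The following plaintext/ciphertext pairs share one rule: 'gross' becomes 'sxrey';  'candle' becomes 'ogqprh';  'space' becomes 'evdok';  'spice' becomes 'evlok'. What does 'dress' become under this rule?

pxhey

Shifts by position in gross: pos 0: g→s (+12), pos 1: r→x (+6), pos 2: o→r (+3), pos 3: s→e (+12), pos 4: s→y (+6) — repeating every 3. A repeating key of period 3 is used — shifts +12, +6, +3 over and over.
On dress: d+12=p, r+6=x, e+3=h, s+12=e, s+6=y.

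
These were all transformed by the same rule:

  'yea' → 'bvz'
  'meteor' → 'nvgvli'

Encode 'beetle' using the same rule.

yvvgov

Each pair mirrors across the alphabet (y↔b, e↔v, a↔z): positions sum to 25. Letters are reflected about the middle of the alphabet (position → 25−position): Atbash.
For beetle: b↔y, e↔v, e↔v, t↔g, l↔o, e↔v.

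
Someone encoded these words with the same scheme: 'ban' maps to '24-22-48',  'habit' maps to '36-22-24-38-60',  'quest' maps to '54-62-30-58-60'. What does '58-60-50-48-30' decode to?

stone

The formula is n = 2×(alphabet index, a=1) + 20.
Reversing it on 58-60-50-48-30: 58→(58−20)÷2=19=s, 60→(60−20)÷2=20=t, 50→(50−20)÷2=15=o, 48→(48−20)÷2=14=n, 30→(30−20)÷2=5=e.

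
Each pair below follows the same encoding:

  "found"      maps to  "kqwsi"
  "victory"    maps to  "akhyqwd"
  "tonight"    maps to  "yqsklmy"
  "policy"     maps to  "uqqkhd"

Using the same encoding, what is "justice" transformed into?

owxykhg

The shift depends on letter class: consonant f→k is +5, but vowel o→q is +2. The rule splits by letter class: vowels +2, consonants +5.
Applying it to justice: j(cons)+5=o, u(vowel)+2=w, s(cons)+5=x, t(cons)+5=y, i(vowel)+2=k, c(cons)+5=h, e(vowel)+2=g.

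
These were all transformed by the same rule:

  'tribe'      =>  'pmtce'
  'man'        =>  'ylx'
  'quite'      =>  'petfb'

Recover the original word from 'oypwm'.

The word is reversed, then every letter is shifted forward by 11.
Reversing it on oypwm: shift back: o−11=d, y−11=n, p−11=e, w−11=l, m−11=b → dnelb; then reverse → blend.

blend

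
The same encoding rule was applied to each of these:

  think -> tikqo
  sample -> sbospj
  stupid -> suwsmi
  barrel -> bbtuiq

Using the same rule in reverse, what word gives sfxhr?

seven

In think: t→t is +0, h→i is +1, i→k is +2, n→q is +3 — the shift increases by 1 each position. Letter i (0-indexed) is shifted by i+0, so successive shifts are 0, 1, 2, ….
Reversing it on sfxhr: s−0=s, f−1=e, x−2=v, h−3=e, r−4=n.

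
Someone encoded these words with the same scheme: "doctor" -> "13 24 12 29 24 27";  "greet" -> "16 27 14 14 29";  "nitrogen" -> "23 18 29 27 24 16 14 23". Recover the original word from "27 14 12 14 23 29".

d is letter #4 and maps to 13: an offset of 9. Letters become their 1-based position plus 9 (so a→10, b→11, …).
Reversing it on 27 14 12 14 23 29: 27→(27−9)÷1=18=r, 14→(14−9)÷1=5=e, 12→(12−9)÷1=3=c, 14→(14−9)÷1=5=e, 23→(23−9)÷1=14=n, 29→(29−9)÷1=20=t.

recent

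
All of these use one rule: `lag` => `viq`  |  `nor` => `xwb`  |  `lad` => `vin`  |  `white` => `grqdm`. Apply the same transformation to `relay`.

bmvii

The shift depends on letter class: consonant l→v is +10, but vowel a→i is +8. Two shifts are in play — +8 for a/e/i/o/u, +10 for every other letter.
On relay: r(cons)+10=b, e(vowel)+8=m, l(cons)+10=v, a(vowel)+8=i, y(cons)+10=i.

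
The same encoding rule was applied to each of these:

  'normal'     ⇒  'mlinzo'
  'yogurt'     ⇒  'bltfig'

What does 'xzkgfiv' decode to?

capture

Letters are reflected about the middle of the alphabet (position → 25−position): Atbash.
Undoing it on xzkgfiv: x↔c, z↔a, k↔p, g↔t, f↔u, i↔r, v↔e.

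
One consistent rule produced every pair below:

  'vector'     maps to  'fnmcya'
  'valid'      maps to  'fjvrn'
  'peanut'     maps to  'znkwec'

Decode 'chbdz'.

syrup

Shifts by position in vector: pos 0: v→f (+10), pos 1: e→n (+9), pos 2: c→m (+10), pos 3: t→c (+9) — repeating every 2. A repeating key of period 2 is used — shifts +10, +9 over and over.
Decoding chbdz: c−10=s, h−9=y, b−10=r, d−9=u, z−10=p.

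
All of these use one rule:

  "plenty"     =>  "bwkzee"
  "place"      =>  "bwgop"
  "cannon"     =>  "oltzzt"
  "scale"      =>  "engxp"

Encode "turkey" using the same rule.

ffxwpe

It's a Vigenère-style cipher with numeric key [12,11,6]: position i shifts by key[i mod 3].
For turkey: t+12=f, u+11=f, r+6=x, k+12=w, e+11=p, y+6=e.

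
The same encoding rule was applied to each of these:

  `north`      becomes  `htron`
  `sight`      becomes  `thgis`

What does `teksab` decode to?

basket

The output letters match the input read backwards: north reversed is htron. The word is simply reversed.
Reversing it on teksab: then reverse → basket.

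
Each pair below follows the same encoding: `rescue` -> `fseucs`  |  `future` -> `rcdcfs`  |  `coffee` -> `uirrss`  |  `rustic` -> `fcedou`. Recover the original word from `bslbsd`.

velvet

Treating letters as 0–25, the rule is x ↦ 25x + 22 (mod 26).
Decoding bslbsd: b(1)→25·(1−22)≡21=v; s(18)→25·(18−22)≡4=e; l(11)→25·(11−22)≡11=l; b(1)→25·(1−22)≡21=v; s(18)→25·(18−22)≡4=e; d(3)→25·(3−22)≡19=t (all mod 26).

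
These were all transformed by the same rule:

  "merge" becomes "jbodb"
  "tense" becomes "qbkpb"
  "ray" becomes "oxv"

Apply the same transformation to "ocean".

lzbxk

Compare letters: m→j is +23, e→b is +23, r→o is +23 — a constant shift. It's a constant shift of +23 (ROT23).
For ocean: o+23=l, c+23=z, e+23=b, a+23=x, n+23=k.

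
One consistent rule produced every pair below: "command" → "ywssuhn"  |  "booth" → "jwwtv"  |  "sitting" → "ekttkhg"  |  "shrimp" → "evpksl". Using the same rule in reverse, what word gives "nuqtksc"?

c(2)→y(24) and o(14)→w(22) fit y≡15x+20 (mod 26); the inverse of 15 mod 26 is 7. This is an affine cipher: with a=0,…,z=25, each position x becomes (15x+20) mod 26.
Decoding nuqtksc: n(13)→7·(13−20)≡3=d; u(20)→7·(20−20)≡0=a; q(16)→7·(16−20)≡24=y; t(19)→7·(19−20)≡19=t; k(10)→7·(10−20)≡8=i; s(18)→7·(18−20)≡12=m; c(2)→7·(2−20)≡4=e (all mod 26).

daytime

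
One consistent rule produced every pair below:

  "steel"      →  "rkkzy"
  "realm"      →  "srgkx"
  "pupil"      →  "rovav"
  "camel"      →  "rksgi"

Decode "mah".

The output letters match the input read backwards, each shifted +6: steel reversed is leets. Read the word backwards and shift each letter +6.
Undoing it on mah: shift back: m−6=g, a−6=u, h−6=b → gub; then reverse → bug.

bug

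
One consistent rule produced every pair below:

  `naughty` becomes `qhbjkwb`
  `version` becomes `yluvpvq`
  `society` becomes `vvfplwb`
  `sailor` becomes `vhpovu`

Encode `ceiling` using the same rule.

flpopqj

The shift depends on letter class: consonant n→q is +3, but vowel a→h is +7. The rule splits by letter class: vowels +7, consonants +3.
Applying it to ceiling: c(cons)+3=f, e(vowel)+7=l, i(vowel)+7=p, l(cons)+3=o, i(vowel)+7=p, n(cons)+3=q, g(cons)+3=j.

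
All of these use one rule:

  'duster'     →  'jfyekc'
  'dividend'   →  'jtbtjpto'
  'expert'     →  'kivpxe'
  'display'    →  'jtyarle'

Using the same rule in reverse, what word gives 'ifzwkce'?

Shifts by position in duster: pos 0: d→j (+6), pos 1: u→f (+11), pos 2: s→y (+6), pos 3: t→e (+11) — repeating every 2. The shifts repeat in a cycle of length 2: positions 0,1,… shift by +6, +11, then the pattern repeats.
Reversing it on ifzwkce: i−6=c, f−11=u, z−6=t, w−11=l, k−6=e, c−11=r, e−6=y.

cutlery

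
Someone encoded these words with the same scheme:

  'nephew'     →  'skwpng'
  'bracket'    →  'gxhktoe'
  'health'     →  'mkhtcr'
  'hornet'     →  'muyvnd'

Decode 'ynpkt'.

In nephew: n→s is +5, e→k is +6, p→w is +7, h→p is +8 — the shift increases by 1 each position. The shift increases by 1 at each position, starting from +5: 5, 6, 7, ….
Decoding ynpkt: y−5=t, n−6=h, p−7=i, k−8=c, t−9=k.

thick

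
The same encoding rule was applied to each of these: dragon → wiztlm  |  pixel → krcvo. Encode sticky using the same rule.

Each pair mirrors across the alphabet (d↔w, r↔i, a↔z): positions sum to 25. Each letter is replaced by its mirror in the alphabet: a↔z, b↔y, c↔x, and so on (the Atbash cipher).
On sticky: s↔h, t↔g, i↔r, c↔x, k↔p, y↔b.

hgrxpb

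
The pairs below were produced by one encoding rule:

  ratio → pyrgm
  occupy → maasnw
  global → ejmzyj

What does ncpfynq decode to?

Compare letters: r→p is +24, a→y is +24, t→r is +24 — a constant shift. It's a constant shift of +24 (ROT24).
Undoing it on ncpfynq: n−24=p, c−24=e, p−24=r, f−24=h, y−24=a, n−24=p, q−24=s.

perhaps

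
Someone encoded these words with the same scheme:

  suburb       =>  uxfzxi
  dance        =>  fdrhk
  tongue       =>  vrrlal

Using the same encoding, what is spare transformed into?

usewk

In suburb: s→u is +2, u→x is +3, b→f is +4, u→z is +5 — the shift increases by 1 each position. The shift increases by 1 at each position, starting from +2: 2, 3, 4, ….
For spare: s+2=u, p+3=s, a+4=e, r+5=w, e+6=k.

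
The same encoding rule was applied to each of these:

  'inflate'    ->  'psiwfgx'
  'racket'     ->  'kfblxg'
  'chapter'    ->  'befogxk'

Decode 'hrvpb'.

music

i(8)→p(15) and n(13)→s(18) fit y≡11x+5 (mod 26); the inverse of 11 mod 26 is 19. This is an affine cipher: with a=0,…,z=25, each position x becomes (11x+5) mod 26.
Decoding hrvpb: h(7)→19·(7−5)≡12=m; r(17)→19·(17−5)≡20=u; v(21)→19·(21−5)≡18=s; p(15)→19·(15−5)≡8=i; b(1)→19·(1−5)≡2=c (all mod 26).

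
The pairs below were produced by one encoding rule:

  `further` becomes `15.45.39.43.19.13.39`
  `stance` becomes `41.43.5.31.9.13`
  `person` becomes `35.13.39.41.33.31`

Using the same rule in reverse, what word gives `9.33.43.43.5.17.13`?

cottage

f(#6)→15 and u(#21)→45: differences scale by 2, so n = 2·pos + 3. With a=1..z=26, the number is 2·pos + 3.
Undoing it on 9.33.43.43.5.17.13: 9→(9−3)÷2=3=c, 33→(33−3)÷2=15=o, 43→(43−3)÷2=20=t, 43→(43−3)÷2=20=t, 5→(5−3)÷2=1=a, 17→(17−3)÷2=7=g, 13→(13−3)÷2=5=e.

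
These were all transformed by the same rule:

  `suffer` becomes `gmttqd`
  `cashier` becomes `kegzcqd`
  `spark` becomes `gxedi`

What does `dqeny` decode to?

s(18)→g(6) and u(20)→m(12) fit y≡3x+4 (mod 26); the inverse of 3 mod 26 is 9. Treating letters as 0–25, the rule is x ↦ 3x + 4 (mod 26).
Reversing it on dqeny: d(3)→9·(3−4)≡17=r; q(16)→9·(16−4)≡4=e; e(4)→9·(4−4)≡0=a; n(13)→9·(13−4)≡3=d; y(24)→9·(24−4)≡24=y (all mod 26).

ready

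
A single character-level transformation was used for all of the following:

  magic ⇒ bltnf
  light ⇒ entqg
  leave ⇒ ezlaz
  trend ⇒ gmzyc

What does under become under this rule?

dyczm

m(12)→b(1) and a(0)→l(11) fit y≡23x+11 (mod 26); the inverse of 23 mod 26 is 17. This is an affine cipher: with a=0,…,z=25, each position x becomes (23x+11) mod 26.
Applying it to under: u(20)→23·20+11≡3=d; n(13)→23·13+11≡24=y; d(3)→23·3+11≡2=c; e(4)→23·4+11≡25=z; r(17)→23·17+11≡12=m (all mod 26).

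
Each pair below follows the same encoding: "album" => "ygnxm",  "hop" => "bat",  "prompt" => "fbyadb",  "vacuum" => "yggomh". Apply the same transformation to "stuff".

The output letters match the input read backwards, each shifted +12: album reversed is mubla. Read the word backwards and shift each letter +12.
For stuff: reverse → ffuts; then shift: f+12=r, f+12=r, u+12=g, t+12=f, s+12=e.

rrgfe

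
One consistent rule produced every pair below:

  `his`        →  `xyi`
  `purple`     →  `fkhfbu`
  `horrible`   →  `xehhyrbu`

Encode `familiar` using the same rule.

Compare letters: h→x is +16, i→y is +16, s→i is +16 — a constant shift. Each letter is shifted forward by 16 in the alphabet (a Caesar shift of +16).
Applying it to familiar: f+16=v, a+16=q, m+16=c, i+16=y, l+16=b, i+16=y, a+16=q, r+16=h.

vqcybyqh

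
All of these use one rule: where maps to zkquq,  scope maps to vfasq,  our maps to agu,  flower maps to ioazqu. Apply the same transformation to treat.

wuqmw

The shift depends on letter class: consonant w→z is +3, but vowel e→q is +12. The rule splits by letter class: vowels +12, consonants +3.
On treat: t(cons)+3=w, r(cons)+3=u, e(vowel)+12=q, a(vowel)+12=m, t(cons)+3=w.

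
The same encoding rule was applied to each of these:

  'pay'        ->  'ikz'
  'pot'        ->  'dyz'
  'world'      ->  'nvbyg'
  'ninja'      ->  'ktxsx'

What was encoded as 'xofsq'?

given

The output letters match the input read backwards, each shifted +10: pay reversed is yap. Two steps: reverse the string, then apply a Caesar shift of +10.
Decoding xofsq: shift back: x−10=n, o−10=e, f−10=v, s−10=i, q−10=g → nevig; then reverse → given.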